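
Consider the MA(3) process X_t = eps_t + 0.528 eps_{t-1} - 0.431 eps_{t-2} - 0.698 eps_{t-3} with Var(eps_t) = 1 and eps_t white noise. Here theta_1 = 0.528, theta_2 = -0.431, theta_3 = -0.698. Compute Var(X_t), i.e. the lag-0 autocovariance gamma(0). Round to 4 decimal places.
\gamma(0) = 1.9517

For an MA(q) process X_t = eps_t + sum_i theta_i eps_{t-i} with
Var(eps_t) = sigma^2, the variance is
  gamma(0) = sigma^2 * (1 + sum_i theta_i^2).
  sum_i theta_i^2 = (0.528)^2 + (-0.431)^2 + (-0.698)^2 = 0.278784 + 0.185761 + 0.487204 = 0.951749.
  gamma(0) = 1 * (1 + 0.951749) = 1 * 1.951749 = 1.951749, which rounds to 1.9517.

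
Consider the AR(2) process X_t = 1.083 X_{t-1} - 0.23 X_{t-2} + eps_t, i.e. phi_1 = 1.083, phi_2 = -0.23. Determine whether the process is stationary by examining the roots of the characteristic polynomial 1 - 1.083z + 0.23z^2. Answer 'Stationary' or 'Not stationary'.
\text{Stationary}

The AR(p) characteristic polynomial is P(z) = 1 - 1.083z + 0.23z^2.
Stationarity requires all roots to lie outside the unit circle, i.e. |z| > 1 for every root.
Set 1 + (-1.083) z + (0.23) z^2 = 0, i.e. a z^2 + b z + c = 0 with a = 0.23, b = -1.083, c = 1.
Discriminant D = b^2 - 4ac = (-1.083)^2 - 4*(0.23)*1 = 1.172889 - (0.92) = 0.252889.
D >= 0, so the roots are real: z = (-b +/- sqrt(D)) / (2a) = (1.083 +/- 0.502881) / (0.46).
  z_1 = (1.083 + 0.502881) / (0.46) = 3.4476,   |z_1| = 3.4476.
  z_2 = (1.083 - 0.502881) / (0.46) = 1.2611,   |z_2| = 1.2611.
Moduli of all roots: 3.4476, 1.2611.
All moduli strictly greater than 1? Yes.
Verdict: Stationary.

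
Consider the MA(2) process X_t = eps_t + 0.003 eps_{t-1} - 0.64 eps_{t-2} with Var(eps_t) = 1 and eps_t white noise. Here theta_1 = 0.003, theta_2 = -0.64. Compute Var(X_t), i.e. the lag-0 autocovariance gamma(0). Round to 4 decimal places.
\gamma(0) = 1.4096

For an MA(q) process X_t = eps_t + sum_i theta_i eps_{t-i} with
Var(eps_t) = sigma^2, the variance is
  gamma(0) = sigma^2 * (1 + sum_i theta_i^2).
  sum_i theta_i^2 = (0.003)^2 + (-0.64)^2 = 0.000009 + 0.4096 = 0.409609.
  gamma(0) = 1 * (1 + 0.409609) = 1 * 1.409609 = 1.409609, which rounds to 1.4096.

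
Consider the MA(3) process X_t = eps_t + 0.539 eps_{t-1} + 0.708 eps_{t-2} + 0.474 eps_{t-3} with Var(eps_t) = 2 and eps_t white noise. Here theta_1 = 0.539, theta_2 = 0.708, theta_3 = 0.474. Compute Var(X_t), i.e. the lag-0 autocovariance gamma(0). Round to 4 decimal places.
\gamma(0) = 4.0329

For an MA(q) process X_t = eps_t + sum_i theta_i eps_{t-i} with
Var(eps_t) = sigma^2, the variance is
  gamma(0) = sigma^2 * (1 + sum_i theta_i^2).
  sum_i theta_i^2 = (0.539)^2 + (0.708)^2 + (0.474)^2 = 0.290521 + 0.501264 + 0.224676 = 1.016461.
  gamma(0) = 2 * (1 + 1.016461) = 2 * 2.016461 = 4.032922, which rounds to 4.0329.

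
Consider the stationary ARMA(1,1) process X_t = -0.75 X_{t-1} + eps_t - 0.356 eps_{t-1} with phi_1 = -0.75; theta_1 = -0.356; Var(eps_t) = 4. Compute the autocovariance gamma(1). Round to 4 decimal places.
\gamma(1) = -12.8119

Multiply the model equation by X_{t-k} and take expectations. With theta_0 = psi_0 = 1 and psi_j the MA(infinity) weights, this gives
  gamma(k) - sum_i phi_i gamma(k-i) = c_k,
  c_k = sigma^2 * sum_{j=k..q} theta_j psi_{j-k}   (c_k = 0 for k > q),
using gamma(-m) = gamma(m).
psi-weights needed (psi_j = theta_j + sum_i phi_i psi_{j-i}):
  psi_1 = theta_1 + phi_1 = -0.356 + (-0.75) = -1.106
Right-hand sides:
  c_0 = sigma^2 (1 + theta_1 psi_1) = 4 * (1 + (-0.356)(-1.106)) = 4 * 1.393736 = 5.574944
  c_1 = sigma^2 theta_1 = 4 * (-0.356) = -1.424
  c_2 = 0
Equations for k = 0 and k = 1 (AR order 1):
  gamma(0) = phi_1 gamma(1) + c_0
  gamma(1) = phi_1 gamma(0) + c_1
Substituting the second into the first: gamma(0) (1 - phi_1^2) = c_0 + phi_1 c_1, so
  gamma(0) = (c_0 + phi_1 c_1) / (1 - phi_1^2) = (5.574944 + (-0.75)(-1.424)) / (1 - (-0.75)^2) = 6.642944 / 0.4375 = 15.183872.
  gamma(1) = phi_1 gamma(0) + c_1 = (-0.75)(15.183872) + (-1.424) = -12.811904.
Therefore gamma(1) = -12.8119 (to 4 decimal places).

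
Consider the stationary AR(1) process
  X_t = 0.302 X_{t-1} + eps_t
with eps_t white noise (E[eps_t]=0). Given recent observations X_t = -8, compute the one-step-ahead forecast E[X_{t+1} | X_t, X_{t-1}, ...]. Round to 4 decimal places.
E[X_{t+1} \mid \mathcal F_t] = -2.4160

For an AR(p) model X_t = c + sum_i phi_i X_{t-i} + eps_t, the
one-step-ahead conditional mean is
  E[X_{t+1} | X_t, ...] = c + sum_i phi_i X_{t+1-i}.
Substitute known values:
  E[X_{t+1} | ...] = (0.302) * (-8)
                   = -2.4160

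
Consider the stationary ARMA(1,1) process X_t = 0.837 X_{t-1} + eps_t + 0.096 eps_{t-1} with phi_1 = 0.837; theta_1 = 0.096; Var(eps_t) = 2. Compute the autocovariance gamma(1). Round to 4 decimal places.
\gamma(1) = 6.7326

Multiply the model equation by X_{t-k} and take expectations. With theta_0 = psi_0 = 1 and psi_j the MA(infinity) weights, this gives
  gamma(k) - sum_i phi_i gamma(k-i) = c_k,
  c_k = sigma^2 * sum_{j=k..q} theta_j psi_{j-k}   (c_k = 0 for k > q),
using gamma(-m) = gamma(m).
psi-weights needed (psi_j = theta_j + sum_i phi_i psi_{j-i}):
  psi_1 = theta_1 + phi_1 = 0.096 + (0.837) = 0.933
Right-hand sides:
  c_0 = sigma^2 (1 + theta_1 psi_1) = 2 * (1 + (0.096)(0.933)) = 2 * 1.089568 = 2.179136
  c_1 = sigma^2 theta_1 = 2 * (0.096) = 0.192
  c_2 = 0
Equations for k = 0 and k = 1 (AR order 1):
  gamma(0) = phi_1 gamma(1) + c_0
  gamma(1) = phi_1 gamma(0) + c_1
Substituting the second into the first: gamma(0) (1 - phi_1^2) = c_0 + phi_1 c_1, so
  gamma(0) = (c_0 + phi_1 c_1) / (1 - phi_1^2) = (2.179136 + (0.837)(0.192)) / (1 - (0.837)^2) = 2.33984 / 0.299431 = 7.814288.
  gamma(1) = phi_1 gamma(0) + c_1 = (0.837)(7.814288) + (0.192) = 6.732559.
Therefore gamma(1) = 6.7326 (to 4 decimal places).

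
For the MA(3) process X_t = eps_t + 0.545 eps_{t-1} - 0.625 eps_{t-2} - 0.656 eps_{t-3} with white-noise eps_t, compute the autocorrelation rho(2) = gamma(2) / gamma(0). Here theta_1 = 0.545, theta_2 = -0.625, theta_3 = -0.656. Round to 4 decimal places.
\rho(2) = -0.4639

For an MA(q) process with theta_0 = 1, the autocovariance is
  gamma(k) = sigma^2 * sum_{i=0..q-k} theta_i * theta_{i+k},
and rho(k) = gamma(k) / gamma(0). Sigma^2 cancels.
  numerator   = (1)*(-0.625) + (0.545)*(-0.656) = -0.98252.
  denominator = (1)^2 + (0.545)^2 + (-0.625)^2 + (-0.656)^2 = 2.117986.
  rho(2) = -0.98252 / 2.117986 = -0.4639.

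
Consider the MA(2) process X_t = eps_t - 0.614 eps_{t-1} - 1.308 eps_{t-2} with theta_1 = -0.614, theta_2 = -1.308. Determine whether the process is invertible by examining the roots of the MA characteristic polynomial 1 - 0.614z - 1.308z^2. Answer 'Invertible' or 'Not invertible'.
\text{Not invertible}

The MA(q) characteristic polynomial is P(z) = 1 - 0.614z - 1.308z^2.
Invertibility requires all roots to lie outside the unit circle, i.e. |z| > 1 for every root.
Set 1 + (-0.614) z + (-1.308) z^2 = 0, i.e. a z^2 + b z + c = 0 with a = -1.308, b = -0.614, c = 1.
Discriminant D = b^2 - 4ac = (-0.614)^2 - 4*(-1.308)*1 = 0.376996 - (-5.232) = 5.608996.
D >= 0, so the roots are real: z = (-b +/- sqrt(D)) / (2a) = (0.614 +/- 2.368332) / (-2.616).
  z_1 = (0.614 + 2.368332) / (-2.616) = -1.14,   |z_1| = 1.14.
  z_2 = (0.614 - 2.368332) / (-2.616) = 0.6706,   |z_2| = 0.6706.
Moduli of all roots: 1.1400, 0.6706.
All moduli strictly greater than 1? No.
Verdict: Not invertible.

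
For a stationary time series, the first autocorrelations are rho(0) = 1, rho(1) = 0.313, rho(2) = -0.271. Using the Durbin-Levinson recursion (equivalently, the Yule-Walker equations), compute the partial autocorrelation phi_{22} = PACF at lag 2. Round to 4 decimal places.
\phi_{22} = -0.4090

The PACF at lag k is phi_{kk}, the last component of the solution
to the Yule-Walker system G_k phi = r_k where
  (G_k)_{ij} = rho(|i - j|), (r_k)_i = rho(i), i,j = 1..k.
Equivalently, Durbin-Levinson gives phi_{kk} iteratively:
  phi_{11} = rho(1)
  phi_{kk} = [rho(k) - sum_{j=1..k-1} phi_{k-1,j} rho(k-j)]
            / [1 - sum_{j=1..k-1} phi_{k-1,j} rho(j)],
  phi_{k,j} = phi_{k-1,j} - phi_{kk} phi_{k-1,k-j},  j = 1..k-1.
Step k = 1:
  phi_11 = rho(1) = 0.313.
Step k = 2:
  phi_22 = [rho(2) - phi_11 rho(1)] / [1 - phi_11 rho(1)] = [-0.271 - (0.313)(0.313)] / [1 - (0.313)(0.313)]
         = -0.368969 / 0.902031 = -0.409.
Therefore phi_{22} = -0.4090.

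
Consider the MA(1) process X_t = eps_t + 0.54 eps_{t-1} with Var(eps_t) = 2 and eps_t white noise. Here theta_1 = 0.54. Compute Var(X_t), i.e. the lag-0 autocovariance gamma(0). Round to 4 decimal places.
\gamma(0) = 2.5832

For an MA(q) process X_t = eps_t + sum_i theta_i eps_{t-i} with
Var(eps_t) = sigma^2, the variance is
  gamma(0) = sigma^2 * (1 + sum_i theta_i^2).
  sum_i theta_i^2 = (0.54)^2 = 0.2916.
  gamma(0) = 2 * (1 + 0.2916) = 2 * 1.2916 = 2.5832.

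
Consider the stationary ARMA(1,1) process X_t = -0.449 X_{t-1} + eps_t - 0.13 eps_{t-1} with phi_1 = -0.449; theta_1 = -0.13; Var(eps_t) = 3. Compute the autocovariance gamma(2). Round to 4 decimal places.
\gamma(2) = 1.0339

Multiply the model equation by X_{t-k} and take expectations. With theta_0 = psi_0 = 1 and psi_j the MA(infinity) weights, this gives
  gamma(k) - sum_i phi_i gamma(k-i) = c_k,
  c_k = sigma^2 * sum_{j=k..q} theta_j psi_{j-k}   (c_k = 0 for k > q),
using gamma(-m) = gamma(m).
psi-weights needed (psi_j = theta_j + sum_i phi_i psi_{j-i}):
  psi_1 = theta_1 + phi_1 = -0.13 + (-0.449) = -0.579
Right-hand sides:
  c_0 = sigma^2 (1 + theta_1 psi_1) = 3 * (1 + (-0.13)(-0.579)) = 3 * 1.07527 = 3.22581
  c_1 = sigma^2 theta_1 = 3 * (-0.13) = -0.39
  c_2 = 0
Equations for k = 0 and k = 1 (AR order 1):
  gamma(0) = phi_1 gamma(1) + c_0
  gamma(1) = phi_1 gamma(0) + c_1
Substituting the second into the first: gamma(0) (1 - phi_1^2) = c_0 + phi_1 c_1, so
  gamma(0) = (c_0 + phi_1 c_1) / (1 - phi_1^2) = (3.22581 + (-0.449)(-0.39)) / (1 - (-0.449)^2) = 3.40092 / 0.798399 = 4.259675.
  gamma(1) = phi_1 gamma(0) + c_1 = (-0.449)(4.259675) + (-0.39) = -2.302594.
For k = 2 (> q): gamma(2) = phi_1 gamma(1) = (-0.449)(-2.302594) = 1.033865.
Therefore gamma(2) = 1.0339 (to 4 decimal places).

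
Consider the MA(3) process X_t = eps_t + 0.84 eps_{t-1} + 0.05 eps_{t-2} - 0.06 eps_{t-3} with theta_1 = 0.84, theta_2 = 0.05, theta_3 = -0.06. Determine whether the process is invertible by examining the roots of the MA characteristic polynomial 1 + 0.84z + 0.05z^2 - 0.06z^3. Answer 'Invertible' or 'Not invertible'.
\text{Invertible}

The MA(q) characteristic polynomial is P(z) = 1 + 0.84z + 0.05z^2 - 0.06z^3.
Invertibility requires all roots to lie outside the unit circle, i.e. |z| > 1 for every root.
Degree 3: look for a simple real root z0 first, then factor out (1 - z/z0) and solve the remaining quadratic.
Testing z0 = -2: P(-2) = 1 + (0.84)(-2) + (0.05)(-2)^2 + (-0.06)(-2)^3
  = 1 + (-1.68) + (0.2) + (0.48) = 0.  So z_0 = -2 is a root, |z_0| = 2.
Divide out the factor (1 + 0.5 z) = (1 - z/z0) (since 1/z0 = -0.5):
  P(z) = (1 + 0.5 z)(1 + (0.34) z + (-0.12) z^2)
  [check: z-coef 0.34 - (-0.5) = 0.84; z^2-coef -0.12 - (-0.5)(0.34) = 0.05; z^3-coef -(-0.5)(-0.12) = -0.06.]
Remaining roots from the quadratic factor 1 + (0.34) z + (-0.12) z^2:
  Set 1 + (0.34) z + (-0.12) z^2 = 0, i.e. a z^2 + b z + c = 0 with a = -0.12, b = 0.34, c = 1.
  Discriminant D = b^2 - 4ac = (0.34)^2 - 4*(-0.12)*1 = 0.1156 - (-0.48) = 0.5956.
  D >= 0, so the roots are real: z = (-b +/- sqrt(D)) / (2a) = (-0.34 +/- 0.771751) / (-0.24).
    z_1 = (-0.34 + 0.771751) / (-0.24) = -1.799,   |z_1| = 1.799.
    z_2 = (-0.34 - 0.771751) / (-0.24) = 4.6323,   |z_2| = 4.6323.
Moduli of all roots: 2.0000, 1.7990, 4.6323.
All moduli strictly greater than 1? Yes.
Verdict: Invertible.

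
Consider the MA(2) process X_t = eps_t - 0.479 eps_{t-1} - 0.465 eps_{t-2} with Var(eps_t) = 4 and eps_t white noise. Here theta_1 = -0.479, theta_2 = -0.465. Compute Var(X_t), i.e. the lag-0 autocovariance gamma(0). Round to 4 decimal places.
\gamma(0) = 5.7827

For an MA(q) process X_t = eps_t + sum_i theta_i eps_{t-i} with
Var(eps_t) = sigma^2, the variance is
  gamma(0) = sigma^2 * (1 + sum_i theta_i^2).
  sum_i theta_i^2 = (-0.479)^2 + (-0.465)^2 = 0.229441 + 0.216225 = 0.445666.
  gamma(0) = 4 * (1 + 0.445666) = 4 * 1.445666 = 5.782664, which rounds to 5.7827.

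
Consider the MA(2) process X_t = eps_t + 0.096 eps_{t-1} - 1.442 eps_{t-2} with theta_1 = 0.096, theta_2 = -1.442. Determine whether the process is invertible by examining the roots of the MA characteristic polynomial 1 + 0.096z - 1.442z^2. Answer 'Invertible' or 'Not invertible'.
\text{Not invertible}

The MA(q) characteristic polynomial is P(z) = 1 + 0.096z - 1.442z^2.
Invertibility requires all roots to lie outside the unit circle, i.e. |z| > 1 for every root.
Set 1 + (0.096) z + (-1.442) z^2 = 0, i.e. a z^2 + b z + c = 0 with a = -1.442, b = 0.096, c = 1.
Discriminant D = b^2 - 4ac = (0.096)^2 - 4*(-1.442)*1 = 0.009216 - (-5.768) = 5.777216.
D >= 0, so the roots are real: z = (-b +/- sqrt(D)) / (2a) = (-0.096 +/- 2.403584) / (-2.884).
  z_1 = (-0.096 + 2.403584) / (-2.884) = -0.8001,   |z_1| = 0.8001.
  z_2 = (-0.096 - 2.403584) / (-2.884) = 0.8667,   |z_2| = 0.8667.
Moduli of all roots: 0.8001, 0.8667.
All moduli strictly greater than 1? No.
Verdict: Not invertible.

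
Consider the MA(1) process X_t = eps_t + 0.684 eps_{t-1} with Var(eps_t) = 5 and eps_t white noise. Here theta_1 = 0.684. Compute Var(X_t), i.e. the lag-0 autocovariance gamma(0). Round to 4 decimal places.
\gamma(0) = 7.3393

For an MA(q) process X_t = eps_t + sum_i theta_i eps_{t-i} with
Var(eps_t) = sigma^2, the variance is
  gamma(0) = sigma^2 * (1 + sum_i theta_i^2).
  sum_i theta_i^2 = (0.684)^2 = 0.467856.
  gamma(0) = 5 * (1 + 0.467856) = 5 * 1.467856 = 7.33928, which rounds to 7.3393.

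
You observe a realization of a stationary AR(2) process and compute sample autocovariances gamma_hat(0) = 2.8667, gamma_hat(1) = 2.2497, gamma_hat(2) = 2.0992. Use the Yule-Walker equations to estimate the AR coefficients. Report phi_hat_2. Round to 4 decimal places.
\hat\phi_{2} = 0.3030

The Yule-Walker equations for an AR(p) process read, in matrix form,
  Gamma_p phi = r_p,   with   (Gamma_p)_{ij} = gamma(|i - j|),
                       (r_p)_i = gamma(i),   i,j = 1..p.
Substitute the sample gammas (Toeplitz matrix and right-hand side of size 2):
  Gamma_p = [[2.8667, 2.2497], [2.2497, 2.8667]]
  r_p     = [2.2497, 2.0992]
Written out:
  2.8667 phi_1 + 2.2497 phi_2 = 2.2497
  2.2497 phi_1 + 2.8667 phi_2 = 2.0992
Solve by Cramer's rule:
  det = gamma(0)^2 - gamma(1)^2 = (2.8667)^2 - (2.2497)^2 = 8.21796889 - 5.06115009 = 3.1568188
  phi_hat_1 = [gamma(1) gamma(0) - gamma(1) gamma(2)] / det = [(2.2497)(2.8667) - (2.2497)(2.0992)] / 3.1568188 = 1.72664475 / 3.1568188 = 0.547
  phi_hat_2 = [gamma(0) gamma(2) - gamma(1)^2] / det = [(2.8667)(2.0992) - (2.2497)^2] / 3.1568188 = 0.95662655 / 3.1568188 = 0.303
So phi_hat = [0.5470, 0.3030].
Therefore phi_hat_2 = 0.3030.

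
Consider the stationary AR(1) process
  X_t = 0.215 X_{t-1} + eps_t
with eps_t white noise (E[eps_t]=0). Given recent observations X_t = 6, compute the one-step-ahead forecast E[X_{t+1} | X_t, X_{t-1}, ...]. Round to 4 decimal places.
E[X_{t+1} \mid \mathcal F_t] = 1.2900

For an AR(p) model X_t = c + sum_i phi_i X_{t-i} + eps_t, the
one-step-ahead conditional mean is
  E[X_{t+1} | X_t, ...] = c + sum_i phi_i X_{t+1-i}.
Substitute known values:
  E[X_{t+1} | ...] = (0.215) * (6)
                   = 1.2900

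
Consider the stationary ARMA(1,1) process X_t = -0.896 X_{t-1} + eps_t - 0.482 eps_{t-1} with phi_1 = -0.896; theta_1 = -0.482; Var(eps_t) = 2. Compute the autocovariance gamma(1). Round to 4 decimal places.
\gamma(1) = -20.0130

Multiply the model equation by X_{t-k} and take expectations. With theta_0 = psi_0 = 1 and psi_j the MA(infinity) weights, this gives
  gamma(k) - sum_i phi_i gamma(k-i) = c_k,
  c_k = sigma^2 * sum_{j=k..q} theta_j psi_{j-k}   (c_k = 0 for k > q),
using gamma(-m) = gamma(m).
psi-weights needed (psi_j = theta_j + sum_i phi_i psi_{j-i}):
  psi_1 = theta_1 + phi_1 = -0.482 + (-0.896) = -1.378
Right-hand sides:
  c_0 = sigma^2 (1 + theta_1 psi_1) = 2 * (1 + (-0.482)(-1.378)) = 2 * 1.664196 = 3.328392
  c_1 = sigma^2 theta_1 = 2 * (-0.482) = -0.964
  c_2 = 0
Equations for k = 0 and k = 1 (AR order 1):
  gamma(0) = phi_1 gamma(1) + c_0
  gamma(1) = phi_1 gamma(0) + c_1
Substituting the second into the first: gamma(0) (1 - phi_1^2) = c_0 + phi_1 c_1, so
  gamma(0) = (c_0 + phi_1 c_1) / (1 - phi_1^2) = (3.328392 + (-0.896)(-0.964)) / (1 - (-0.896)^2) = 4.192136 / 0.197184 = 21.260021.
  gamma(1) = phi_1 gamma(0) + c_1 = (-0.896)(21.260021) + (-0.964) = -20.012979.
Therefore gamma(1) = -20.0130 (to 4 decimal places).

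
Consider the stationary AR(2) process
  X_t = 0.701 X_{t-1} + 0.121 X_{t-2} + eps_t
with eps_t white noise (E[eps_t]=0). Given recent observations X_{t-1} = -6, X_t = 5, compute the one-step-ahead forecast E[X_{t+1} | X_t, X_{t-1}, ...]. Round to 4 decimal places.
E[X_{t+1} \mid \mathcal F_t] = 2.7790

For an AR(p) model X_t = c + sum_i phi_i X_{t-i} + eps_t, the
one-step-ahead conditional mean is
  E[X_{t+1} | X_t, ...] = c + sum_i phi_i X_{t+1-i}.
Substitute known values:
  E[X_{t+1} | ...] = (0.701) * (5) + (0.121) * (-6)
                   = 2.7790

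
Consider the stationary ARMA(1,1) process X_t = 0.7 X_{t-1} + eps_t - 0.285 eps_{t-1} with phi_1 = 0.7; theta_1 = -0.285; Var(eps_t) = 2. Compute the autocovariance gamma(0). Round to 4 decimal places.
\gamma(0) = 2.6754

Multiply the model equation by X_{t-k} and take expectations. With theta_0 = psi_0 = 1 and psi_j the MA(infinity) weights, this gives
  gamma(k) - sum_i phi_i gamma(k-i) = c_k,
  c_k = sigma^2 * sum_{j=k..q} theta_j psi_{j-k}   (c_k = 0 for k > q),
using gamma(-m) = gamma(m).
psi-weights needed (psi_j = theta_j + sum_i phi_i psi_{j-i}):
  psi_1 = theta_1 + phi_1 = -0.285 + (0.7) = 0.415
Right-hand sides:
  c_0 = sigma^2 (1 + theta_1 psi_1) = 2 * (1 + (-0.285)(0.415)) = 2 * 0.881725 = 1.76345
  c_1 = sigma^2 theta_1 = 2 * (-0.285) = -0.57
  c_2 = 0
Equations for k = 0 and k = 1 (AR order 1):
  gamma(0) = phi_1 gamma(1) + c_0
  gamma(1) = phi_1 gamma(0) + c_1
Substituting the second into the first: gamma(0) (1 - phi_1^2) = c_0 + phi_1 c_1, so
  gamma(0) = (c_0 + phi_1 c_1) / (1 - phi_1^2) = (1.76345 + (0.7)(-0.57)) / (1 - (0.7)^2) = 1.36445 / 0.51 = 2.675392.
Therefore gamma(0) = 2.6754 (to 4 decimal places).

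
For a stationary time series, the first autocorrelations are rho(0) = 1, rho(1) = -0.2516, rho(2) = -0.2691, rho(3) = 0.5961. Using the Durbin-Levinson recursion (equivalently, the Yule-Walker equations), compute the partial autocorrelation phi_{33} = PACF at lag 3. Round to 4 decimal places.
\phi_{33} = 0.5070

The PACF at lag k is phi_{kk}, the last component of the solution
to the Yule-Walker system G_k phi = r_k where
  (G_k)_{ij} = rho(|i - j|), (r_k)_i = rho(i), i,j = 1..k.
Equivalently, Durbin-Levinson gives phi_{kk} iteratively:
  phi_{11} = rho(1)
  phi_{kk} = [rho(k) - sum_{j=1..k-1} phi_{k-1,j} rho(k-j)]
            / [1 - sum_{j=1..k-1} phi_{k-1,j} rho(j)],
  phi_{k,j} = phi_{k-1,j} - phi_{kk} phi_{k-1,k-j},  j = 1..k-1.
Step k = 1:
  phi_11 = rho(1) = -0.2516.
Step k = 2:
  phi_22 = [rho(2) - phi_11 rho(1)] / [1 - phi_11 rho(1)] = [-0.2691 - (-0.2516)(-0.2516)] / [1 - (-0.2516)(-0.2516)]
         = -0.33240256 / 0.93669744 = -0.354867.
  Update: phi_21 = phi_11 - phi_22 phi_11 = -0.2516 - (-0.354867)(-0.2516) = -0.340884.
Step k = 3:
  phi_33 = [rho(3) - phi_21 rho(2) - phi_22 rho(1)] / [1 - phi_21 rho(1) - phi_22 rho(2)]
    numerator   = 0.5961 - (-0.340884)(-0.2691) - (-0.354867)(-0.2516) = 0.41508359
    denominator = 1 - (-0.340884)(-0.2516) - (-0.354867)(-0.2691) = 0.8187389
  phi_33 = 0.41508359 / 0.8187389 = 0.507.
Therefore phi_{33} = 0.5070.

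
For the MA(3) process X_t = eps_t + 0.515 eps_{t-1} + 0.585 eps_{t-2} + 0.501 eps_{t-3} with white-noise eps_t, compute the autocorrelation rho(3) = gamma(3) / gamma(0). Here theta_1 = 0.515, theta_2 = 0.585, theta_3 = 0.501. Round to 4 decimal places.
\rho(3) = 0.2696

For an MA(q) process with theta_0 = 1, the autocovariance is
  gamma(k) = sigma^2 * sum_{i=0..q-k} theta_i * theta_{i+k},
and rho(k) = gamma(k) / gamma(0). Sigma^2 cancels.
  numerator   = (1)*(0.501) = 0.501.
  denominator = (1)^2 + (0.515)^2 + (0.585)^2 + (0.501)^2 = 1.858451.
  rho(3) = 0.501 / 1.858451 = 0.2696.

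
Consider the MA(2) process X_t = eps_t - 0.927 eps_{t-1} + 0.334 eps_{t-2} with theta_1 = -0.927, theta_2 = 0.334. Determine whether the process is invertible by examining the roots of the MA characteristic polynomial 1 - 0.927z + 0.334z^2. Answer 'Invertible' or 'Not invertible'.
\text{Invertible}

The MA(q) characteristic polynomial is P(z) = 1 - 0.927z + 0.334z^2.
Invertibility requires all roots to lie outside the unit circle, i.e. |z| > 1 for every root.
Set 1 + (-0.927) z + (0.334) z^2 = 0, i.e. a z^2 + b z + c = 0 with a = 0.334, b = -0.927, c = 1.
Discriminant D = b^2 - 4ac = (-0.927)^2 - 4*(0.334)*1 = 0.859329 - (1.336) = -0.476671.
D < 0, so the roots are the complex-conjugate pair z = (-b +/- i sqrt(-D)) / (2a) = 1.3877 +/- 1.0336i.
For a conjugate pair |z|^2 = z * conj(z) = (product of roots) = c/a = 1/(0.334) = 2.994012, so |z| = sqrt(2.994012) = 1.7303 for both roots.
Moduli of all roots: 1.7303, 1.7303.
All moduli strictly greater than 1? Yes.
Verdict: Invertible.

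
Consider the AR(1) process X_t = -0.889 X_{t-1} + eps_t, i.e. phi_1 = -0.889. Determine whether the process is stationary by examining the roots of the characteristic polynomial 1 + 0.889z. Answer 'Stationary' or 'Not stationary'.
\text{Stationary}

The AR(p) characteristic polynomial is P(z) = 1 + 0.889z.
Stationarity requires all roots to lie outside the unit circle, i.e. |z| > 1 for every root.
This is linear in z: 1 + (0.889) z = 0  =>  z = -1/(0.889) = -1.124859,  |z| = 1.124859.
Moduli of all roots: 1.1249.
All moduli strictly greater than 1? Yes.
Verdict: Stationary.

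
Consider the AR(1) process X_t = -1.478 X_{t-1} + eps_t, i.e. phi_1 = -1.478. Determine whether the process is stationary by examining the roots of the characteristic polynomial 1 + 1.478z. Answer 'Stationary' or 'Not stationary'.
\text{Not stationary}

The AR(p) characteristic polynomial is P(z) = 1 + 1.478z.
Stationarity requires all roots to lie outside the unit circle, i.e. |z| > 1 for every root.
This is linear in z: 1 + (1.478) z = 0  =>  z = -1/(1.478) = -0.67659,  |z| = 0.67659.
Moduli of all roots: 0.6766.
All moduli strictly greater than 1? No.
Verdict: Not stationary.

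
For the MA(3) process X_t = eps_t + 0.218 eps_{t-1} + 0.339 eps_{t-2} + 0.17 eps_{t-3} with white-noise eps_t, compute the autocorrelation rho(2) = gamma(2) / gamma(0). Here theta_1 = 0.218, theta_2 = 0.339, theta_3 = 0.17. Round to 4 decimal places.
\rho(2) = 0.3157

For an MA(q) process with theta_0 = 1, the autocovariance is
  gamma(k) = sigma^2 * sum_{i=0..q-k} theta_i * theta_{i+k},
and rho(k) = gamma(k) / gamma(0). Sigma^2 cancels.
  numerator   = (1)*(0.339) + (0.218)*(0.17) = 0.37606.
  denominator = (1)^2 + (0.218)^2 + (0.339)^2 + (0.17)^2 = 1.191345.
  rho(2) = 0.37606 / 1.191345 = 0.3157.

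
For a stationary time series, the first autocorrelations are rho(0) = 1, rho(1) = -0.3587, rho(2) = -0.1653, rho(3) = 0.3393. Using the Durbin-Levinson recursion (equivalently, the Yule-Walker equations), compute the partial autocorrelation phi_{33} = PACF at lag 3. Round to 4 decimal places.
\phi_{33} = 0.1800

The PACF at lag k is phi_{kk}, the last component of the solution
to the Yule-Walker system G_k phi = r_k where
  (G_k)_{ij} = rho(|i - j|), (r_k)_i = rho(i), i,j = 1..k.
Equivalently, Durbin-Levinson gives phi_{kk} iteratively:
  phi_{11} = rho(1)
  phi_{kk} = [rho(k) - sum_{j=1..k-1} phi_{k-1,j} rho(k-j)]
            / [1 - sum_{j=1..k-1} phi_{k-1,j} rho(j)],
  phi_{k,j} = phi_{k-1,j} - phi_{kk} phi_{k-1,k-j},  j = 1..k-1.
Step k = 1:
  phi_11 = rho(1) = -0.3587.
Step k = 2:
  phi_22 = [rho(2) - phi_11 rho(1)] / [1 - phi_11 rho(1)] = [-0.1653 - (-0.3587)(-0.3587)] / [1 - (-0.3587)(-0.3587)]
         = -0.29396569 / 0.87133431 = -0.337374.
  Update: phi_21 = phi_11 - phi_22 phi_11 = -0.3587 - (-0.337374)(-0.3587) = -0.479716.
Step k = 3:
  phi_33 = [rho(3) - phi_21 rho(2) - phi_22 rho(1)] / [1 - phi_21 rho(1) - phi_22 rho(2)]
    numerator   = 0.3393 - (-0.479716)(-0.1653) - (-0.337374)(-0.3587) = 0.13898681
    denominator = 1 - (-0.479716)(-0.3587) - (-0.337374)(-0.1653) = 0.77215788
  phi_33 = 0.13898681 / 0.77215788 = 0.18.
Therefore phi_{33} = 0.1800.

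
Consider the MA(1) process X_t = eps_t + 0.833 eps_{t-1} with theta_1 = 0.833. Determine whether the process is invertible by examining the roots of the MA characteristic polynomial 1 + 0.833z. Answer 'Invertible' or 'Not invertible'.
\text{Invertible}

The MA(q) characteristic polynomial is P(z) = 1 + 0.833z.
Invertibility requires all roots to lie outside the unit circle, i.e. |z| > 1 for every root.
This is linear in z: 1 + (0.833) z = 0  =>  z = -1/(0.833) = -1.20048,  |z| = 1.20048.
Moduli of all roots: 1.2005.
All moduli strictly greater than 1? Yes.
Verdict: Invertible.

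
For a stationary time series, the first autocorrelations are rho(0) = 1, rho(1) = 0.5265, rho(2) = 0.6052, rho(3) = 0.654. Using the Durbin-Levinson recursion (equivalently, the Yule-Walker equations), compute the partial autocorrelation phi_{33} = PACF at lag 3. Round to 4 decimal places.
\phi_{33} = 0.4200

The PACF at lag k is phi_{kk}, the last component of the solution
to the Yule-Walker system G_k phi = r_k where
  (G_k)_{ij} = rho(|i - j|), (r_k)_i = rho(i), i,j = 1..k.
Equivalently, Durbin-Levinson gives phi_{kk} iteratively:
  phi_{11} = rho(1)
  phi_{kk} = [rho(k) - sum_{j=1..k-1} phi_{k-1,j} rho(k-j)]
            / [1 - sum_{j=1..k-1} phi_{k-1,j} rho(j)],
  phi_{k,j} = phi_{k-1,j} - phi_{kk} phi_{k-1,k-j},  j = 1..k-1.
Step k = 1:
  phi_11 = rho(1) = 0.5265.
Step k = 2:
  phi_22 = [rho(2) - phi_11 rho(1)] / [1 - phi_11 rho(1)] = [0.6052 - (0.5265)(0.5265)] / [1 - (0.5265)(0.5265)]
         = 0.32799775 / 0.72279775 = 0.453789.
  Update: phi_21 = phi_11 - phi_22 phi_11 = 0.5265 - (0.453789)(0.5265) = 0.28758.
Step k = 3:
  phi_33 = [rho(3) - phi_21 rho(2) - phi_22 rho(1)] / [1 - phi_21 rho(1) - phi_22 rho(2)]
    numerator   = 0.654 - (0.28758)(0.6052) - (0.453789)(0.5265) = 0.2410366
    denominator = 1 - (0.28758)(0.5265) - (0.453789)(0.6052) = 0.57395594
  phi_33 = 0.2410366 / 0.57395594 = 0.42.
Therefore phi_{33} = 0.4200.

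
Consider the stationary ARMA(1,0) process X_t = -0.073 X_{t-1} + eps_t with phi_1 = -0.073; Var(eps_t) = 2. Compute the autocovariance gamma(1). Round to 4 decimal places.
\gamma(1) = -0.1468

Multiply the model equation by X_{t-k} and take expectations. With theta_0 = psi_0 = 1 and psi_j the MA(infinity) weights, this gives
  gamma(k) - sum_i phi_i gamma(k-i) = c_k,
  c_k = sigma^2 * sum_{j=k..q} theta_j psi_{j-k}   (c_k = 0 for k > q),
using gamma(-m) = gamma(m).
Pure AR (q = 0): c_0 = sigma^2 = 2, c_k = 0 for k >= 1.
Equations for k = 0 and k = 1 (AR order 1):
  gamma(0) = phi_1 gamma(1) + c_0
  gamma(1) = phi_1 gamma(0) + c_1
Substituting the second into the first: gamma(0) (1 - phi_1^2) = c_0 + phi_1 c_1, so
  gamma(0) = c_0 / (1 - phi_1^2) = 2 / (1 - (-0.073)^2) = 2 / 0.994671 = 2.010715.
  gamma(1) = phi_1 gamma(0) = (-0.073)(2.010715) = -0.146782.
Therefore gamma(1) = -0.1468 (to 4 decimal places).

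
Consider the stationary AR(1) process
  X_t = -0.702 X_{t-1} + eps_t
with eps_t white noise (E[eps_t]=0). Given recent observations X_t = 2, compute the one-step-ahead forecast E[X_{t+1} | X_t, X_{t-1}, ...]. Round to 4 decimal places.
E[X_{t+1} \mid \mathcal F_t] = -1.4040

For an AR(p) model X_t = c + sum_i phi_i X_{t-i} + eps_t, the
one-step-ahead conditional mean is
  E[X_{t+1} | X_t, ...] = c + sum_i phi_i X_{t+1-i}.
Substitute known values:
  E[X_{t+1} | ...] = (-0.702) * (2)
                   = -1.4040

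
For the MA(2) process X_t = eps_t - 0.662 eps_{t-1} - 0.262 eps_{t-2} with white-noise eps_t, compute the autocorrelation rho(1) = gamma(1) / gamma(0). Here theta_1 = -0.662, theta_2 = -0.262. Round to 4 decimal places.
\rho(1) = -0.3242

For an MA(q) process with theta_0 = 1, the autocovariance is
  gamma(k) = sigma^2 * sum_{i=0..q-k} theta_i * theta_{i+k},
and rho(k) = gamma(k) / gamma(0). Sigma^2 cancels.
  numerator   = (1)*(-0.662) + (-0.662)*(-0.262) = -0.488556.
  denominator = (1)^2 + (-0.662)^2 + (-0.262)^2 = 1.506888.
  rho(1) = -0.488556 / 1.506888 = -0.3242.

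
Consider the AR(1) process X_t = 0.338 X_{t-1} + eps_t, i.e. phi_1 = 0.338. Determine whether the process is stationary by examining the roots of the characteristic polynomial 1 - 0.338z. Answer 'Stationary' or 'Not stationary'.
\text{Stationary}

The AR(p) characteristic polynomial is P(z) = 1 - 0.338z.
Stationarity requires all roots to lie outside the unit circle, i.e. |z| > 1 for every root.
This is linear in z: 1 + (-0.338) z = 0  =>  z = -1/(-0.338) = 2.95858,  |z| = 2.95858.
Moduli of all roots: 2.9586.
All moduli strictly greater than 1? Yes.
Verdict: Stationary.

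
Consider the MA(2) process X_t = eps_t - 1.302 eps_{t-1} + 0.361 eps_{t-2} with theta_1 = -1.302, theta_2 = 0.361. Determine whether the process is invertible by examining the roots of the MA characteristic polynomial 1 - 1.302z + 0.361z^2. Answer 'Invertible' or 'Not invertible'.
\text{Invertible}

The MA(q) characteristic polynomial is P(z) = 1 - 1.302z + 0.361z^2.
Invertibility requires all roots to lie outside the unit circle, i.e. |z| > 1 for every root.
Set 1 + (-1.302) z + (0.361) z^2 = 0, i.e. a z^2 + b z + c = 0 with a = 0.361, b = -1.302, c = 1.
Discriminant D = b^2 - 4ac = (-1.302)^2 - 4*(0.361)*1 = 1.695204 - (1.444) = 0.251204.
D >= 0, so the roots are real: z = (-b +/- sqrt(D)) / (2a) = (1.302 +/- 0.501203) / (0.722).
  z_1 = (1.302 + 0.501203) / (0.722) = 2.4975,   |z_1| = 2.4975.
  z_2 = (1.302 - 0.501203) / (0.722) = 1.1091,   |z_2| = 1.1091.
Moduli of all roots: 2.4975, 1.1091.
All moduli strictly greater than 1? Yes.
Verdict: Invertible.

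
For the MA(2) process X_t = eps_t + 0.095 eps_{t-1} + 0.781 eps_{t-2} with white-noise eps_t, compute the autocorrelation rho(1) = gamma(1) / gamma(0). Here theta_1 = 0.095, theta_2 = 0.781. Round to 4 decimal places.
\rho(1) = 0.1045

For an MA(q) process with theta_0 = 1, the autocovariance is
  gamma(k) = sigma^2 * sum_{i=0..q-k} theta_i * theta_{i+k},
and rho(k) = gamma(k) / gamma(0). Sigma^2 cancels.
  numerator   = (1)*(0.095) + (0.095)*(0.781) = 0.169195.
  denominator = (1)^2 + (0.095)^2 + (0.781)^2 = 1.618986.
  rho(1) = 0.169195 / 1.618986 = 0.1045.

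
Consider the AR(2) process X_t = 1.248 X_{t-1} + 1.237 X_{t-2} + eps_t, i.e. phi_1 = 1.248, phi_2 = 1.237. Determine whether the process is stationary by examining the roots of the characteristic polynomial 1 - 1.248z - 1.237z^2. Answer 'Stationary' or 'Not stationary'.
\text{Not stationary}

The AR(p) characteristic polynomial is P(z) = 1 - 1.248z - 1.237z^2.
Stationarity requires all roots to lie outside the unit circle, i.e. |z| > 1 for every root.
Set 1 + (-1.248) z + (-1.237) z^2 = 0, i.e. a z^2 + b z + c = 0 with a = -1.237, b = -1.248, c = 1.
Discriminant D = b^2 - 4ac = (-1.248)^2 - 4*(-1.237)*1 = 1.557504 - (-4.948) = 6.505504.
D >= 0, so the roots are real: z = (-b +/- sqrt(D)) / (2a) = (1.248 +/- 2.550589) / (-2.474).
  z_1 = (1.248 + 2.550589) / (-2.474) = -1.5354,   |z_1| = 1.5354.
  z_2 = (1.248 - 2.550589) / (-2.474) = 0.5265,   |z_2| = 0.5265.
Moduli of all roots: 1.5354, 0.5265.
All moduli strictly greater than 1? No.
Verdict: Not stationary.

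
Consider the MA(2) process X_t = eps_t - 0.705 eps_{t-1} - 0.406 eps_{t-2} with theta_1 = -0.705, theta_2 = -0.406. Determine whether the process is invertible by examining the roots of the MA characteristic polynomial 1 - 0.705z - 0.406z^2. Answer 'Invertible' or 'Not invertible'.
\text{Not invertible}

The MA(q) characteristic polynomial is P(z) = 1 - 0.705z - 0.406z^2.
Invertibility requires all roots to lie outside the unit circle, i.e. |z| > 1 for every root.
Set 1 + (-0.705) z + (-0.406) z^2 = 0, i.e. a z^2 + b z + c = 0 with a = -0.406, b = -0.705, c = 1.
Discriminant D = b^2 - 4ac = (-0.705)^2 - 4*(-0.406)*1 = 0.497025 - (-1.624) = 2.121025.
D >= 0, so the roots are real: z = (-b +/- sqrt(D)) / (2a) = (0.705 +/- 1.456374) / (-0.812).
  z_1 = (0.705 + 1.456374) / (-0.812) = -2.6618,   |z_1| = 2.6618.
  z_2 = (0.705 - 1.456374) / (-0.812) = 0.9253,   |z_2| = 0.9253.
Moduli of all roots: 2.6618, 0.9253.
All moduli strictly greater than 1? No.
Verdict: Not invertible.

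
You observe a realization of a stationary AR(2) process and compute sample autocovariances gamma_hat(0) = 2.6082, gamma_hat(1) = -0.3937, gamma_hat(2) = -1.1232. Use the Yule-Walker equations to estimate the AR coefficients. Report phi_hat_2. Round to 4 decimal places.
\hat\phi_{2} = -0.4640

The Yule-Walker equations for an AR(p) process read, in matrix form,
  Gamma_p phi = r_p,   with   (Gamma_p)_{ij} = gamma(|i - j|),
                       (r_p)_i = gamma(i),   i,j = 1..p.
Substitute the sample gammas (Toeplitz matrix and right-hand side of size 2):
  Gamma_p = [[2.6082, -0.3937], [-0.3937, 2.6082]]
  r_p     = [-0.3937, -1.1232]
Written out:
  2.6082 phi_1 - 0.3937 phi_2 = -0.3937
  -0.3937 phi_1 + 2.6082 phi_2 = -1.1232
Solve by Cramer's rule:
  det = gamma(0)^2 - gamma(1)^2 = (2.6082)^2 - (-0.3937)^2 = 6.80270724 - 0.15499969 = 6.64770755
  phi_hat_1 = [gamma(1) gamma(0) - gamma(1) gamma(2)] / det = [(-0.3937)(2.6082) - (-0.3937)(-1.1232)] / 6.64770755 = -1.46905218 / 6.64770755 = -0.221
  phi_hat_2 = [gamma(0) gamma(2) - gamma(1)^2] / det = [(2.6082)(-1.1232) - (-0.3937)^2] / 6.64770755 = -3.08452993 / 6.64770755 = -0.464
So phi_hat = [-0.2210, -0.4640].
Therefore phi_hat_2 = -0.4640.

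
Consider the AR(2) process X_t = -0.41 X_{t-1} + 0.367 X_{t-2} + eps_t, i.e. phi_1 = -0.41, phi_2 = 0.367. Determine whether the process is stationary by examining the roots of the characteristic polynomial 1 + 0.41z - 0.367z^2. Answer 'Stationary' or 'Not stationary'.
\text{Stationary}

The AR(p) characteristic polynomial is P(z) = 1 + 0.41z - 0.367z^2.
Stationarity requires all roots to lie outside the unit circle, i.e. |z| > 1 for every root.
Set 1 + (0.41) z + (-0.367) z^2 = 0, i.e. a z^2 + b z + c = 0 with a = -0.367, b = 0.41, c = 1.
Discriminant D = b^2 - 4ac = (0.41)^2 - 4*(-0.367)*1 = 0.1681 - (-1.468) = 1.6361.
D >= 0, so the roots are real: z = (-b +/- sqrt(D)) / (2a) = (-0.41 +/- 1.279101) / (-0.734).
  z_1 = (-0.41 + 1.279101) / (-0.734) = -1.1841,   |z_1| = 1.1841.
  z_2 = (-0.41 - 1.279101) / (-0.734) = 2.3012,   |z_2| = 2.3012.
Moduli of all roots: 1.1841, 2.3012.
All moduli strictly greater than 1? Yes.
Verdict: Stationary.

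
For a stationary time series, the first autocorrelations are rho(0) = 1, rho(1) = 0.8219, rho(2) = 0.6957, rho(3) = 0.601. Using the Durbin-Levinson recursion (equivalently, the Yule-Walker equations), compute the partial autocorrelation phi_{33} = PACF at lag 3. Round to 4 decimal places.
\phi_{33} = 0.0422

The PACF at lag k is phi_{kk}, the last component of the solution
to the Yule-Walker system G_k phi = r_k where
  (G_k)_{ij} = rho(|i - j|), (r_k)_i = rho(i), i,j = 1..k.
Equivalently, Durbin-Levinson gives phi_{kk} iteratively:
  phi_{11} = rho(1)
  phi_{kk} = [rho(k) - sum_{j=1..k-1} phi_{k-1,j} rho(k-j)]
            / [1 - sum_{j=1..k-1} phi_{k-1,j} rho(j)],
  phi_{k,j} = phi_{k-1,j} - phi_{kk} phi_{k-1,k-j},  j = 1..k-1.
Step k = 1:
  phi_11 = rho(1) = 0.8219.
Step k = 2:
  phi_22 = [rho(2) - phi_11 rho(1)] / [1 - phi_11 rho(1)] = [0.6957 - (0.8219)(0.8219)] / [1 - (0.8219)(0.8219)]
         = 0.02018039 / 0.32448039 = 0.062193.
  Update: phi_21 = phi_11 - phi_22 phi_11 = 0.8219 - (0.062193)(0.8219) = 0.770784.
Step k = 3:
  phi_33 = [rho(3) - phi_21 rho(2) - phi_22 rho(1)] / [1 - phi_21 rho(1) - phi_22 rho(2)]
    numerator   = 0.601 - (0.770784)(0.6957) - (0.062193)(0.8219) = 0.01364946
    denominator = 1 - (0.770784)(0.8219) - (0.062193)(0.6957) = 0.32322531
  phi_33 = 0.01364946 / 0.32322531 = 0.0422.
Therefore phi_{33} = 0.0422.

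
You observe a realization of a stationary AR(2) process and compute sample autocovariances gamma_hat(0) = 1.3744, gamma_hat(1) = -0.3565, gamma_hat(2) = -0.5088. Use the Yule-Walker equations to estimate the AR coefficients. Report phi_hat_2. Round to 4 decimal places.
\hat\phi_{2} = -0.4690

The Yule-Walker equations for an AR(p) process read, in matrix form,
  Gamma_p phi = r_p,   with   (Gamma_p)_{ij} = gamma(|i - j|),
                       (r_p)_i = gamma(i),   i,j = 1..p.
Substitute the sample gammas (Toeplitz matrix and right-hand side of size 2):
  Gamma_p = [[1.3744, -0.3565], [-0.3565, 1.3744]]
  r_p     = [-0.3565, -0.5088]
Written out:
  1.3744 phi_1 - 0.3565 phi_2 = -0.3565
  -0.3565 phi_1 + 1.3744 phi_2 = -0.5088
Solve by Cramer's rule:
  det = gamma(0)^2 - gamma(1)^2 = (1.3744)^2 - (-0.3565)^2 = 1.88897536 - 0.12709225 = 1.76188311
  phi_hat_1 = [gamma(1) gamma(0) - gamma(1) gamma(2)] / det = [(-0.3565)(1.3744) - (-0.3565)(-0.5088)] / 1.76188311 = -0.6713608 / 1.76188311 = -0.381
  phi_hat_2 = [gamma(0) gamma(2) - gamma(1)^2] / det = [(1.3744)(-0.5088) - (-0.3565)^2] / 1.76188311 = -0.82638697 / 1.76188311 = -0.469
So phi_hat = [-0.3810, -0.4690].
Therefore phi_hat_2 = -0.4690.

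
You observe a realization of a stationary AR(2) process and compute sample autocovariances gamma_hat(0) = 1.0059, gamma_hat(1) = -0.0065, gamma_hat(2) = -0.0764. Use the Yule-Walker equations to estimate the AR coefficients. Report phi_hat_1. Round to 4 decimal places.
\hat\phi_{1} = -0.0070

The Yule-Walker equations for an AR(p) process read, in matrix form,
  Gamma_p phi = r_p,   with   (Gamma_p)_{ij} = gamma(|i - j|),
                       (r_p)_i = gamma(i),   i,j = 1..p.
Substitute the sample gammas (Toeplitz matrix and right-hand side of size 2):
  Gamma_p = [[1.0059, -0.0065], [-0.0065, 1.0059]]
  r_p     = [-0.0065, -0.0764]
Written out:
  1.0059 phi_1 - 0.0065 phi_2 = -0.0065
  -0.0065 phi_1 + 1.0059 phi_2 = -0.0764
Solve by Cramer's rule:
  det = gamma(0)^2 - gamma(1)^2 = (1.0059)^2 - (-0.0065)^2 = 1.01183481 - 0.00004225 = 1.01179256
  phi_hat_1 = [gamma(1) gamma(0) - gamma(1) gamma(2)] / det = [(-0.0065)(1.0059) - (-0.0065)(-0.0764)] / 1.01179256 = -0.00703495 / 1.01179256 = -0.007
  phi_hat_2 = [gamma(0) gamma(2) - gamma(1)^2] / det = [(1.0059)(-0.0764) - (-0.0065)^2] / 1.01179256 = -0.07689301 / 1.01179256 = -0.076
So phi_hat = [-0.0070, -0.0760].
Therefore phi_hat_1 = -0.0070.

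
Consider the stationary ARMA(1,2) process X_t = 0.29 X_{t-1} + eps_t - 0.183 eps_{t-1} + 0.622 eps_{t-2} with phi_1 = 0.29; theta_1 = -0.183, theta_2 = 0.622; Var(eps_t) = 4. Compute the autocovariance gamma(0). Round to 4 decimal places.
\gamma(0) = 5.9082

Multiply the model equation by X_{t-k} and take expectations. With theta_0 = psi_0 = 1 and psi_j the MA(infinity) weights, this gives
  gamma(k) - sum_i phi_i gamma(k-i) = c_k,
  c_k = sigma^2 * sum_{j=k..q} theta_j psi_{j-k}   (c_k = 0 for k > q),
using gamma(-m) = gamma(m).
psi-weights needed (psi_j = theta_j + sum_i phi_i psi_{j-i}):
  psi_1 = theta_1 + phi_1 = -0.183 + (0.29) = 0.107
  psi_2 = theta_2 + phi_1 psi_1 = 0.622 + (0.29)(0.107) = 0.65303
Right-hand sides:
  c_0 = sigma^2 (1 + theta_1 psi_1 + theta_2 psi_2) = 4 * (1 + (-0.183)(0.107) + (0.622)(0.65303)) = 4 * 1.386604 = 5.546415
  c_1 = sigma^2 (theta_1 + theta_2 psi_1) = 4 * (-0.183 + (0.622)(0.107)) = -0.465784
  c_2 = sigma^2 theta_2 = 4 * (0.622) = 2.488
Equations for k = 0 and k = 1 (AR order 1):
  gamma(0) = phi_1 gamma(1) + c_0
  gamma(1) = phi_1 gamma(0) + c_1
Substituting the second into the first: gamma(0) (1 - phi_1^2) = c_0 + phi_1 c_1, so
  gamma(0) = (c_0 + phi_1 c_1) / (1 - phi_1^2) = (5.546415 + (0.29)(-0.465784)) / (1 - (0.29)^2) = 5.411337 / 0.9159 = 5.908218.
Therefore gamma(0) = 5.9082 (to 4 decimal places).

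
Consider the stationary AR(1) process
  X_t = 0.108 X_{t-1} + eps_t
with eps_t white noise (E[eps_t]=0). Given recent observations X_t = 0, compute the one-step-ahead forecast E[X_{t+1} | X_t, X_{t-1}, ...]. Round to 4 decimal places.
E[X_{t+1} \mid \mathcal F_t] = 0.0000

For an AR(p) model X_t = c + sum_i phi_i X_{t-i} + eps_t, the
one-step-ahead conditional mean is
  E[X_{t+1} | X_t, ...] = c + sum_i phi_i X_{t+1-i}.
Substitute known values:
  E[X_{t+1} | ...] = (0.108) * (0)
                   = 0.0000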